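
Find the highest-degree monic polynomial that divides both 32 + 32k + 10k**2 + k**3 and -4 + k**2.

2 + k

Apply the Euclidean algorithm:
  k**3 + 10k**2 + 32k + 32 = (k + 10)(k**2 - 4) + (36k + 72)
  k**2 - 4 = ((1/36)k - 1/18)(36k + 72) + (0)
Last nonzero remainder: 36k + 72. Dividing through by 36 gives the monic gcd k + 2.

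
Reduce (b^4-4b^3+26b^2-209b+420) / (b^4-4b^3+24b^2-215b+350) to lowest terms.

By polynomial division,
  b^4-4b^3+26b^2-209b+420 = (b^4-4b^3+24b^2-215b+350) + (2b^2+6b+70)
  b^4-4b^3+24b^2-215b+350 = ((1/2)b^2-(7/2)b+5)(2b^2+6b+70) + (0)
Last nonzero remainder: 2b^2+6b+70. Dividing through by 2 gives the monic gcd b^2+3b+35.
Cancel b^2+3b+35 from numerator and denominator to get the reduced form.

(b^2-7b+12)/(b^2-7b+10)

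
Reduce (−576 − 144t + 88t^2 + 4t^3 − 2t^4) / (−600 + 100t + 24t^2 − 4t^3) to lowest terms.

By polynomial division,
  −2t^4 + 4t^3 + 88t^2 − 144t − 576 = ((1/2)t + 2)(−4t^3 + 24t^2 + 100t − 600) + (−10t^2 − 44t + 624)
  −4t^3 + 24t^2 + 100t − 600 = ((2/5)t − 104/25)(−10t^2 − 44t + 624) + (−(8316/25)t + 49896/25)
  −10t^2 − 44t + 624 = ((125/4158)t + 650/2079)(−(8316/25)t + 49896/25) + (0)
Last nonzero remainder: −(8316/25)t + 49896/25. Dividing through by −8316/25 gives the monic gcd t − 6.
Cancel t − 6 from numerator and denominator to get the reduced form.

(−48 − 20t + 4t^2 + t^3)/(−50 + 2t^2)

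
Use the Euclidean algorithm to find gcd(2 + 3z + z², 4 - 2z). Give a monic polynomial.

1

Repeated division with remainder:
  z² + 3z + 2 = (-(1/2)z - 5/2)(-2z + 4) + (12)
  -2z + 4 = (-(1/6)z + 1/3)(12) + (0)
The last nonzero remainder is the constant 12, so the polynomials are coprime and gcd = 1.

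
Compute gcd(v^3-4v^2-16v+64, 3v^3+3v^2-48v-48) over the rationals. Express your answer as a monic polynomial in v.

v^2-16

Repeated division with remainder:
  v^3-4v^2-16v+64 = (1/3)(3v^3+3v^2-48v-48) + (-5v^2+80)
  3v^3+3v^2-48v-48 = (-(3/5)v-3/5)(-5v^2+80) + (0)
Last nonzero remainder: -5v^2+80. Dividing through by -5 gives the monic gcd v^2-16.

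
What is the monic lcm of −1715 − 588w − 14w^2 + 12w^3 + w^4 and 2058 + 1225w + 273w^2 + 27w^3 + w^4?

Apply the Euclidean algorithm:
  w^4 + 12w^3 − 14w^2 − 588w − 1715 = (w^4 + 27w^3 + 273w^2 + 1225w + 2058) + (−15w^3 − 287w^2 − 1813w − 3773)
  w^4 + 27w^3 + 273w^2 + 1225w + 2058 = (−(1/15)w − 118/225)(−15w^3 − 287w^2 − 1813w − 3773) + ((364/225)w^2 + (5096/225)w + 17836/225)
  −15w^3 − 287w^2 − 1813w − 3773 = (−(3375/364)w − 2475/52)((364/225)w^2 + (5096/225)w + 17836/225) + (0)
Last nonzero remainder: (364/225)w^2 + (5096/225)w + 17836/225. Dividing through by 364/225 gives the monic gcd w^2 + 14w + 49.
Then lcm(f, g) = f·g / gcd(f, g); expanding and making the result monic gives the answer.

−72030 − 46991w − 9947w^2 − 266w^3 + 184w^4 + 25w^5 + w^6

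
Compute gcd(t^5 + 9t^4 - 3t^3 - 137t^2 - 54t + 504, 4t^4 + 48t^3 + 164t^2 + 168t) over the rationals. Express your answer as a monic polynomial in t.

Repeated division with remainder:
  t^5 + 9t^4 - 3t^3 - 137t^2 - 54t + 504 = ((1/4)t - 3/4)(4t^4 + 48t^3 + 164t^2 + 168t) + (-8t^3 - 56t^2 + 72t + 504)
  4t^4 + 48t^3 + 164t^2 + 168t = (-(1/2)t - 5/2)(-8t^3 - 56t^2 + 72t + 504) + (60t^2 + 600t + 1260)
  -8t^3 - 56t^2 + 72t + 504 = (-(2/15)t + 2/5)(60t^2 + 600t + 1260) + (0)
Last nonzero remainder: 60t^2 + 600t + 1260. Dividing through by 60 gives the monic gcd t^2 + 10t + 21.

t^2 + 10t + 21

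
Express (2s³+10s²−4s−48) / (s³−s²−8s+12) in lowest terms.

By polynomial division,
  2s³+10s²−4s−48 = (2)(s³−s²−8s+12) + (12s²+12s−72)
  s³−s²−8s+12 = ((1/12)s−1/6)(12s²+12s−72) + (0)
Last nonzero remainder: 12s²+12s−72. Dividing through by 12 gives the monic gcd s²+s−6.
Cancel s²+s−6 from numerator and denominator to get the reduced form.

(2s+8)/(s−2)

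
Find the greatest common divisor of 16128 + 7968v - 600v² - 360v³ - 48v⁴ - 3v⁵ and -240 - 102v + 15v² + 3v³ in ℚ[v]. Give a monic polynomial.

By polynomial division,
  -3v⁵ - 48v⁴ - 360v³ - 600v² + 7968v + 16128 = (-v² - 11v - 99)(3v³ + 15v² - 102v - 240) + (-477v² - 4770v - 7632)
  3v³ + 15v² - 102v - 240 = (-(1/159)v + 5/159)(-477v² - 4770v - 7632) + (0)
Last nonzero remainder: -477v² - 4770v - 7632. Dividing through by -477 gives the monic gcd v² + 10v + 16.

16 + 10v + v²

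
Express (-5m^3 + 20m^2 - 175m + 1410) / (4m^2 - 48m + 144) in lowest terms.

Apply the Euclidean algorithm:
  -5m^3 + 20m^2 - 175m + 1410 = (-(5/4)m - 10)(4m^2 - 48m + 144) + (-475m + 2850)
  4m^2 - 48m + 144 = (-(4/475)m + 24/475)(-475m + 2850) + (0)
Last nonzero remainder: -475m + 2850. Dividing through by -475 gives the monic gcd m - 6.
Cancel m - 6 from numerator and denominator to get the reduced form.

(-5m^2 - 10m - 235)/(4m - 24)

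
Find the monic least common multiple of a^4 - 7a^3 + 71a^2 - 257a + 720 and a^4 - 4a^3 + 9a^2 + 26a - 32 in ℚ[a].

By polynomial division,
  a^4 - 7a^3 + 71a^2 - 257a + 720 = (a^4 - 4a^3 + 9a^2 + 26a - 32) + (-3a^3 + 62a^2 - 283a + 752)
  a^4 - 4a^3 + 9a^2 + 26a - 32 = (-(1/3)a - 50/9)(-3a^3 + 62a^2 - 283a + 752) + ((2332/9)a^2 - (11660/9)a + 37312/9)
  -3a^3 + 62a^2 - 283a + 752 = (-(27/2332)a + 423/2332)((2332/9)a^2 - (11660/9)a + 37312/9) + (0)
Last nonzero remainder: (2332/9)a^2 - (11660/9)a + 37312/9. Dividing through by 2332/9 gives the monic gcd a^2 - 5a + 16.
Then lcm(f, g) = f·g / gcd(f, g); expanding and making the result monic gives the answer.

a^6 - 6a^5 + 62a^4 - 172a^3 + 321a^2 + 1234a - 1440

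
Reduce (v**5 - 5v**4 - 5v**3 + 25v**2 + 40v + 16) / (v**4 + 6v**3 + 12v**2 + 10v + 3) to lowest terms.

(v**2 - 8v + 16)/(v + 3)

Apply the Euclidean algorithm:
  v**5 - 5v**4 - 5v**3 + 25v**2 + 40v + 16 = (v - 11)(v**4 + 6v**3 + 12v**2 + 10v + 3) + (49v**3 + 147v**2 + 147v + 49)
  v**4 + 6v**3 + 12v**2 + 10v + 3 = ((1/49)v + 3/49)(49v**3 + 147v**2 + 147v + 49) + (0)
Last nonzero remainder: 49v**3 + 147v**2 + 147v + 49. Dividing through by 49 gives the monic gcd v**3 + 3v**2 + 3v + 1.
Cancel v**3 + 3v**2 + 3v + 1 from numerator and denominator to get the reduced form.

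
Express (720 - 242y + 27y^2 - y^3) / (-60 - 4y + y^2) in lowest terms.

(-72 + 17y - y^2)/(6 + y)

Repeated division with remainder:
  -y^3 + 27y^2 - 242y + 720 = (-y + 23)(y^2 - 4y - 60) + (-210y + 2100)
  y^2 - 4y - 60 = (-(1/210)y - 1/35)(-210y + 2100) + (0)
Last nonzero remainder: -210y + 2100. Dividing through by -210 gives the monic gcd y - 10.
Cancel y - 10 from numerator and denominator to get the reduced form.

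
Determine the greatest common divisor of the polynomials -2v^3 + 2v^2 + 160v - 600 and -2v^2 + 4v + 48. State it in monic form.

v - 6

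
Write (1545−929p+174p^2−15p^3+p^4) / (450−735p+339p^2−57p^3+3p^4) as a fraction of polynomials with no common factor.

(103−7p+p^2)/(30−33p+3p^2)

Euclidean algorithm in ℚ[p]:
  p^4−15p^3+174p^2−929p+1545 = (1/3)(3p^4−57p^3+339p^2−735p+450) + (4p^3+61p^2−684p+1395)
  3p^4−57p^3+339p^2−735p+450 = ((3/4)p−411/16)(4p^3+61p^2−684p+1395) + ((38703/16)p^2−(38703/2)p+580545/16)
  4p^3+61p^2−684p+1395 = ((64/38703)p+496/12901)((38703/16)p^2−(38703/2)p+580545/16) + (0)
Last nonzero remainder: (38703/16)p^2−(38703/2)p+580545/16. Dividing through by 38703/16 gives the monic gcd p^2−8p+15.
Cancel p^2−8p+15 from numerator and denominator to get the reduced form.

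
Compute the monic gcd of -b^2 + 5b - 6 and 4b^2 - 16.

b - 2

Apply the Euclidean algorithm:
  -b^2 + 5b - 6 = (-1/4)(4b^2 - 16) + (5b - 10)
  4b^2 - 16 = ((4/5)b + 8/5)(5b - 10) + (0)
Last nonzero remainder: 5b - 10. Dividing through by 5 gives the monic gcd b - 2.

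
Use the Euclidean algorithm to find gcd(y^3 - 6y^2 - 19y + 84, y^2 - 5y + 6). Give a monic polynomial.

y - 3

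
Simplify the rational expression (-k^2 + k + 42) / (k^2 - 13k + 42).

(-k - 6)/(k - 6)

Repeated division with remainder:
  -k^2 + k + 42 = (-1)(k^2 - 13k + 42) + (-12k + 84)
  k^2 - 13k + 42 = (-(1/12)k + 1/2)(-12k + 84) + (0)
Last nonzero remainder: -12k + 84. Dividing through by -12 gives the monic gcd k - 7.
Cancel k - 7 from numerator and denominator to get the reduced form.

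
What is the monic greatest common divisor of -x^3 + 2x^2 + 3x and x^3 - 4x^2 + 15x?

x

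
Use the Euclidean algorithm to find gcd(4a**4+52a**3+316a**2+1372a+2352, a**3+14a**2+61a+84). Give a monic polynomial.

Apply the Euclidean algorithm:
  4a**4+52a**3+316a**2+1372a+2352 = (4a−4)(a**3+14a**2+61a+84) + (128a**2+1280a+2688)
  a**3+14a**2+61a+84 = ((1/128)a+1/32)(128a**2+1280a+2688) + (0)
Last nonzero remainder: 128a**2+1280a+2688. Dividing through by 128 gives the monic gcd a**2+10a+21.

a**2+10a+21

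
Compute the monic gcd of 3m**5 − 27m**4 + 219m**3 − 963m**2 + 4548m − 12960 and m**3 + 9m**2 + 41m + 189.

m**2 + 2m + 27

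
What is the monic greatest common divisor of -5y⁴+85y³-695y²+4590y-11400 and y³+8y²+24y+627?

y²-3y+57

Euclidean algorithm in ℚ[y]:
  -5y⁴+85y³-695y²+4590y-11400 = (-5y+125)(y³+8y²+24y+627) + (-1575y²+4725y-89775)
  y³+8y²+24y+627 = (-(1/1575)y-11/1575)(-1575y²+4725y-89775) + (0)
Last nonzero remainder: -1575y²+4725y-89775. Dividing through by -1575 gives the monic gcd y²-3y+57.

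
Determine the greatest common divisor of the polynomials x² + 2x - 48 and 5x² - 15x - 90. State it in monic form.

Euclidean algorithm in ℚ[x]:
  x² + 2x - 48 = (1/5)(5x² - 15x - 90) + (5x - 30)
  5x² - 15x - 90 = (x + 3)(5x - 30) + (0)
Last nonzero remainder: 5x - 30. Dividing through by 5 gives the monic gcd x - 6.

x - 6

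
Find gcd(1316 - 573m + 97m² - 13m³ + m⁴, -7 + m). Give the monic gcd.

-7 + m

Repeated division with remainder:
  m⁴ - 13m³ + 97m² - 573m + 1316 = (m³ - 6m² + 55m - 188)(m - 7) + (0)
The last nonzero remainder m - 7 is already monic.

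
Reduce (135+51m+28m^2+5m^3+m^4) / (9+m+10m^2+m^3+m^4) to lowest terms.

(15+4m+m^2)/(1+m^2)

Euclidean algorithm in ℚ[m]:
  m^4+5m^3+28m^2+51m+135 = (m^4+m^3+10m^2+m+9) + (4m^3+18m^2+50m+126)
  m^4+m^3+10m^2+m+9 = ((1/4)m−7/8)(4m^3+18m^2+50m+126) + ((53/4)m^2+(53/4)m+477/4)
  4m^3+18m^2+50m+126 = ((16/53)m+56/53)((53/4)m^2+(53/4)m+477/4) + (0)
Last nonzero remainder: (53/4)m^2+(53/4)m+477/4. Dividing through by 53/4 gives the monic gcd m^2+m+9.
Cancel m^2+m+9 from numerator and denominator to get the reduced form.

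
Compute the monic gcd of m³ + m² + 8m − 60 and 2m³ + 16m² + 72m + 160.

By polynomial division,
  m³ + m² + 8m − 60 = (1/2)(2m³ + 16m² + 72m + 160) + (−7m² − 28m − 140)
  2m³ + 16m² + 72m + 160 = (−(2/7)m − 8/7)(−7m² − 28m − 140) + (0)
Last nonzero remainder: −7m² − 28m − 140. Dividing through by −7 gives the monic gcd m² + 4m + 20.

m² + 4m + 20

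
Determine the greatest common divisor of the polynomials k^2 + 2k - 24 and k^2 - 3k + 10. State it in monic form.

Apply the Euclidean algorithm:
  k^2 + 2k - 24 = (k^2 - 3k + 10) + (5k - 34)
  k^2 - 3k + 10 = ((1/5)k + 19/25)(5k - 34) + (896/25)
  5k - 34 = ((125/896)k - 425/448)(896/25) + (0)
The last nonzero remainder is the constant 896/25, so the polynomials are coprime and gcd = 1.

1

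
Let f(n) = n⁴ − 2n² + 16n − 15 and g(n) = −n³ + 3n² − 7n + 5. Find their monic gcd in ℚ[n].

n³ − 3n² + 7n − 5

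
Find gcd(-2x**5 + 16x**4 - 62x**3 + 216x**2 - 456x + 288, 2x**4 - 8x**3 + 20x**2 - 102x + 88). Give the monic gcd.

x**2 - 5x + 4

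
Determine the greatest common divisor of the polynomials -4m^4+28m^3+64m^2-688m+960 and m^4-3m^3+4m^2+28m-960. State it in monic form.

m^2-m-30

Repeated division with remainder:
  -4m^4+28m^3+64m^2-688m+960 = (-4)(m^4-3m^3+4m^2+28m-960) + (16m^3+80m^2-576m-2880)
  m^4-3m^3+4m^2+28m-960 = ((1/16)m-1/2)(16m^3+80m^2-576m-2880) + (80m^2-80m-2400)
  16m^3+80m^2-576m-2880 = ((1/5)m+6/5)(80m^2-80m-2400) + (0)
Last nonzero remainder: 80m^2-80m-2400. Dividing through by 80 gives the monic gcd m^2-m-30.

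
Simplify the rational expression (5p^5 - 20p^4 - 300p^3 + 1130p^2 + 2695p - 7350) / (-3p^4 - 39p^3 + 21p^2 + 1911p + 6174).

(-5p^3 + 20p^2 + 55p - 150)/(3p^2 + 39p + 126)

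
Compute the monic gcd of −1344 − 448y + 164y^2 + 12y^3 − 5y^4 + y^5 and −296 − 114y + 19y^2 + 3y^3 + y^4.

Repeated division with remainder:
  y^5 − 5y^4 + 12y^3 + 164y^2 − 448y − 1344 = (y − 8)(y^4 + 3y^3 + 19y^2 − 114y − 296) + (17y^3 + 430y^2 − 1064y − 3712)
  y^4 + 3y^3 + 19y^2 − 114y − 296 = ((1/17)y − 379/289)(17y^3 + 430y^2 − 1064y − 3712) + ((186549/289)y^2 − (373098/289)y − 1492392/289)
  17y^3 + 430y^2 − 1064y − 3712 = ((4913/186549)y + 134096/186549)((186549/289)y^2 − (373098/289)y − 1492392/289) + (0)
Last nonzero remainder: (186549/289)y^2 − (373098/289)y − 1492392/289. Dividing through by 186549/289 gives the monic gcd y^2 − 2y − 8.

−8 − 2y + y^2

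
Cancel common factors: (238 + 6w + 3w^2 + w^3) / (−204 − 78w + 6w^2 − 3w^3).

(−7 − w)/(6 + 3w)

Apply the Euclidean algorithm:
  w^3 + 3w^2 + 6w + 238 = (−1/3)(−3w^3 + 6w^2 − 78w − 204) + (5w^2 − 20w + 170)
  −3w^3 + 6w^2 − 78w − 204 = (−(3/5)w − 6/5)(5w^2 − 20w + 170) + (0)
Last nonzero remainder: 5w^2 − 20w + 170. Dividing through by 5 gives the monic gcd w^2 − 4w + 34.
Cancel w^2 − 4w + 34 from numerator and denominator to get the reduced form.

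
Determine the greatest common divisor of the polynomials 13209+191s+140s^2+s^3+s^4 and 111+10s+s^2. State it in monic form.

111+10s+s^2

Repeated division with remainder:
  s^4+s^3+140s^2+191s+13209 = (s^2-9s+119)(s^2+10s+111) + (0)
The last nonzero remainder s^2+10s+111 is already monic.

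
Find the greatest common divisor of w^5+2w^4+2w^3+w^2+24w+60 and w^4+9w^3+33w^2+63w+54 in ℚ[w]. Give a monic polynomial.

w^2+3w+6

Apply the Euclidean algorithm:
  w^5+2w^4+2w^3+w^2+24w+60 = (w-7)(w^4+9w^3+33w^2+63w+54) + (32w^3+169w^2+411w+438)
  w^4+9w^3+33w^2+63w+54 = ((1/32)w+119/1024)(32w^3+169w^2+411w+438) + ((529/1024)w^2+(1587/1024)w+1587/512)
  32w^3+169w^2+411w+438 = ((32768/529)w+74752/529)((529/1024)w^2+(1587/1024)w+1587/512) + (0)
Last nonzero remainder: (529/1024)w^2+(1587/1024)w+1587/512. Dividing through by 529/1024 gives the monic gcd w^2+3w+6.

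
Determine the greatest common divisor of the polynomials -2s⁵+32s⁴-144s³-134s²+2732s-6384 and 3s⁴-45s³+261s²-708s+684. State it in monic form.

s³-13s²+61s-114

Euclidean algorithm in ℚ[s]:
  -2s⁵+32s⁴-144s³-134s²+2732s-6384 = (-(2/3)s+2/3)(3s⁴-45s³+261s²-708s+684) + (60s³-780s²+3660s-6840)
  3s⁴-45s³+261s²-708s+684 = ((1/20)s-1/10)(60s³-780s²+3660s-6840) + (0)
Last nonzero remainder: 60s³-780s²+3660s-6840. Dividing through by 60 gives the monic gcd s³-13s²+61s-114.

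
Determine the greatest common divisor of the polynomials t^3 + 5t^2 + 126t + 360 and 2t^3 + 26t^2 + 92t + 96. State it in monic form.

By polynomial division,
  t^3 + 5t^2 + 126t + 360 = (1/2)(2t^3 + 26t^2 + 92t + 96) + (-8t^2 + 80t + 312)
  2t^3 + 26t^2 + 92t + 96 = (-(1/4)t - 23/4)(-8t^2 + 80t + 312) + (630t + 1890)
  -8t^2 + 80t + 312 = (-(4/315)t + 52/315)(630t + 1890) + (0)
Last nonzero remainder: 630t + 1890. Dividing through by 630 gives the monic gcd t + 3.

t + 3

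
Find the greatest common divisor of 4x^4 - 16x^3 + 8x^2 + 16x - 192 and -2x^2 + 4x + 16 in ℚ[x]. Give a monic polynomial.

x^2 - 2x - 8

By polynomial division,
  4x^4 - 16x^3 + 8x^2 + 16x - 192 = (-2x^2 + 4x - 12)(-2x^2 + 4x + 16) + (0)
Last nonzero remainder: -2x^2 + 4x + 16. Dividing through by -2 gives the monic gcd x^2 - 2x - 8.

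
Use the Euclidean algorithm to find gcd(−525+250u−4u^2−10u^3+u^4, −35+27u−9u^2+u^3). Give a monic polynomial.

−5+u

By polynomial division,
  u^4−10u^3−4u^2+250u−525 = (u−1)(u^3−9u^2+27u−35) + (−40u^2+312u−560)
  u^3−9u^2+27u−35 = (−(1/40)u+3/100)(−40u^2+312u−560) + ((91/25)u−91/5)
  −40u^2+312u−560 = (−(1000/91)u+400/13)((91/25)u−91/5) + (0)
Last nonzero remainder: (91/25)u−91/5. Dividing through by 91/25 gives the monic gcd u−5.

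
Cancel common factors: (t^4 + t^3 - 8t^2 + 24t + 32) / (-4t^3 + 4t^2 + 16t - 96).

(-t^2 - 5t - 4)/(4t + 12)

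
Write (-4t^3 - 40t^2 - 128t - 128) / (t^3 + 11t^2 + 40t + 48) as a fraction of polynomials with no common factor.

Euclidean algorithm in ℚ[t]:
  -4t^3 - 40t^2 - 128t - 128 = (-4)(t^3 + 11t^2 + 40t + 48) + (4t^2 + 32t + 64)
  t^3 + 11t^2 + 40t + 48 = ((1/4)t + 3/4)(4t^2 + 32t + 64) + (0)
Last nonzero remainder: 4t^2 + 32t + 64. Dividing through by 4 gives the monic gcd t^2 + 8t + 16.
Cancel t^2 + 8t + 16 from numerator and denominator to get the reduced form.

(-4t - 8)/(t + 3)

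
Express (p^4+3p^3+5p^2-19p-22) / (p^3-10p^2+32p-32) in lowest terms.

By polynomial division,
  p^4+3p^3+5p^2-19p-22 = (p+13)(p^3-10p^2+32p-32) + (103p^2-403p+394)
  p^3-10p^2+32p-32 = ((1/103)p-627/10609)(103p^2-403p+394) + ((46225/10609)p-92450/10609)
  103p^2-403p+394 = ((1092727/46225)p-2089973/46225)((46225/10609)p-92450/10609) + (0)
Last nonzero remainder: (46225/10609)p-92450/10609. Dividing through by 46225/10609 gives the monic gcd p-2.
Cancel p-2 from numerator and denominator to get the reduced form.

(p^3+5p^2+15p+11)/(p^2-8p+16)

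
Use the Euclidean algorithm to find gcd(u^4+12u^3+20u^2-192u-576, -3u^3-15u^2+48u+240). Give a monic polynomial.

u^2-16

Euclidean algorithm in ℚ[u]:
  u^4+12u^3+20u^2-192u-576 = (-(1/3)u-7/3)(-3u^3-15u^2+48u+240) + (u^2-16)
  -3u^3-15u^2+48u+240 = (-3u-15)(u^2-16) + (0)
The last nonzero remainder u^2-16 is already monic.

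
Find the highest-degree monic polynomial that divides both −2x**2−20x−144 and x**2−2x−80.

By polynomial division,
  −2x**2−20x−144 = (−2)(x**2−2x−80) + (−24x−304)
  x**2−2x−80 = (−(1/24)x+11/18)(−24x−304) + (952/9)
  −24x−304 = (−(27/119)x−342/119)(952/9) + (0)
The last nonzero remainder is the constant 952/9, so the polynomials are coprime and gcd = 1.

1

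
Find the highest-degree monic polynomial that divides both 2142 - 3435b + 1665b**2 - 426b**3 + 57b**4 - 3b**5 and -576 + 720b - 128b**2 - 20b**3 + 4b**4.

6 - 7b + b**2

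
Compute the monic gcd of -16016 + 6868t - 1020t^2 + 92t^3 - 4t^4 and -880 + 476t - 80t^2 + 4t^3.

By polynomial division,
  -4t^4 + 92t^3 - 1020t^2 + 6868t - 16016 = (-t + 3)(4t^3 - 80t^2 + 476t - 880) + (-304t^2 + 4560t - 13376)
  4t^3 - 80t^2 + 476t - 880 = (-(1/76)t + 5/76)(-304t^2 + 4560t - 13376) + (0)
Last nonzero remainder: -304t^2 + 4560t - 13376. Dividing through by -304 gives the monic gcd t^2 - 15t + 44.

44 - 15t + t^2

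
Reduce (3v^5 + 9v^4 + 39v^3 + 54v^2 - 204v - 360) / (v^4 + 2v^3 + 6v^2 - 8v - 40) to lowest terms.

By polynomial division,
  3v^5 + 9v^4 + 39v^3 + 54v^2 - 204v - 360 = (3v + 3)(v^4 + 2v^3 + 6v^2 - 8v - 40) + (15v^3 + 60v^2 - 60v - 240)
  v^4 + 2v^3 + 6v^2 - 8v - 40 = ((1/15)v - 2/15)(15v^3 + 60v^2 - 60v - 240) + (18v^2 - 72)
  15v^3 + 60v^2 - 60v - 240 = ((5/6)v + 10/3)(18v^2 - 72) + (0)
Last nonzero remainder: 18v^2 - 72. Dividing through by 18 gives the monic gcd v^2 - 4.
Cancel v^2 - 4 from numerator and denominator to get the reduced form.

(3v^3 + 9v^2 + 51v + 90)/(v^2 + 2v + 10)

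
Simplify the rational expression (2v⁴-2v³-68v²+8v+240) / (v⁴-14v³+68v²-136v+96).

(2v²+14v+20)/(v²-6v+8)

Euclidean algorithm in ℚ[v]:
  2v⁴-2v³-68v²+8v+240 = (2)(v⁴-14v³+68v²-136v+96) + (26v³-204v²+280v+48)
  v⁴-14v³+68v²-136v+96 = ((1/26)v-40/169)(26v³-204v²+280v+48) + ((1512/169)v²-(12096/169)v+18144/169)
  26v³-204v²+280v+48 = ((2197/756)v+169/378)((1512/169)v²-(12096/169)v+18144/169) + (0)
Last nonzero remainder: (1512/169)v²-(12096/169)v+18144/169. Dividing through by 1512/169 gives the monic gcd v²-8v+12.
Cancel v²-8v+12 from numerator and denominator to get the reduced form.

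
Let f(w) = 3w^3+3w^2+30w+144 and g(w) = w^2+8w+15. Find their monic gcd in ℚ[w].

Euclidean algorithm in ℚ[w]:
  3w^3+3w^2+30w+144 = (3w-21)(w^2+8w+15) + (153w+459)
  w^2+8w+15 = ((1/153)w+5/153)(153w+459) + (0)
Last nonzero remainder: 153w+459. Dividing through by 153 gives the monic gcd w+3.

w+3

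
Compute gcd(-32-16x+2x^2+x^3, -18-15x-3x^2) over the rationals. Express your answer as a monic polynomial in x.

2+x

Repeated division with remainder:
  x^3+2x^2-16x-32 = (-(1/3)x+1)(-3x^2-15x-18) + (-7x-14)
  -3x^2-15x-18 = ((3/7)x+9/7)(-7x-14) + (0)
Last nonzero remainder: -7x-14. Dividing through by -7 gives the monic gcd x+2.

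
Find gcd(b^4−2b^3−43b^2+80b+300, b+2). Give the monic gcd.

b+2

By polynomial division,
  b^4−2b^3−43b^2+80b+300 = (b^3−4b^2−35b+150)(b+2) + (0)
The last nonzero remainder b+2 is already monic.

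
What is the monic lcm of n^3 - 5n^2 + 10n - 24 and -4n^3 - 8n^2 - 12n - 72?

n^4 - 2n^3 - 5n^2 + 6n - 72

Repeated division with remainder:
  n^3 - 5n^2 + 10n - 24 = (-1/4)(-4n^3 - 8n^2 - 12n - 72) + (-7n^2 + 7n - 42)
  -4n^3 - 8n^2 - 12n - 72 = ((4/7)n + 12/7)(-7n^2 + 7n - 42) + (0)
Last nonzero remainder: -7n^2 + 7n - 42. Dividing through by -7 gives the monic gcd n^2 - n + 6.
Then lcm(f, g) = f·g / gcd(f, g); expanding and making the result monic gives the answer.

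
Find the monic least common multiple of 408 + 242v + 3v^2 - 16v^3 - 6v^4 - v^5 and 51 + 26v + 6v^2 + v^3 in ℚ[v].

Repeated division with remainder:
  -v^5 - 6v^4 - 16v^3 + 3v^2 + 242v + 408 = (-v^2 + 10)(v^3 + 6v^2 + 26v + 51) + (-6v^2 - 18v - 102)
  v^3 + 6v^2 + 26v + 51 = (-(1/6)v - 1/2)(-6v^2 - 18v - 102) + (0)
Last nonzero remainder: -6v^2 - 18v - 102. Dividing through by -6 gives the monic gcd v^2 + 3v + 17.
Then lcm(f, g) = f·g / gcd(f, g); expanding and making the result monic gives the answer.

-1224 - 1134v - 251v^2 + 45v^3 + 34v^4 + 9v^5 + v^6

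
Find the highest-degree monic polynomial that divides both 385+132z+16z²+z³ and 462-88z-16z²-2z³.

Euclidean algorithm in ℚ[z]:
  z³+16z²+132z+385 = (-1/2)(-2z³-16z²-88z+462) + (8z²+88z+616)
  -2z³-16z²-88z+462 = (-(1/4)z+3/4)(8z²+88z+616) + (0)
Last nonzero remainder: 8z²+88z+616. Dividing through by 8 gives the monic gcd z²+11z+77.

77+11z+z²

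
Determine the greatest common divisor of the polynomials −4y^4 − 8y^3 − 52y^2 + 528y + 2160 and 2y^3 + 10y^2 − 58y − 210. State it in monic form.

By polynomial division,
  −4y^4 − 8y^3 − 52y^2 + 528y + 2160 = (−2y + 6)(2y^3 + 10y^2 − 58y − 210) + (−228y^2 + 456y + 3420)
  2y^3 + 10y^2 − 58y − 210 = (−(1/114)y − 7/114)(−228y^2 + 456y + 3420) + (0)
Last nonzero remainder: −228y^2 + 456y + 3420. Dividing through by −228 gives the monic gcd y^2 − 2y − 15.

y^2 − 2y − 15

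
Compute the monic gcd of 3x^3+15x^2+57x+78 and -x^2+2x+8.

x+2

Apply the Euclidean algorithm:
  3x^3+15x^2+57x+78 = (-3x-21)(-x^2+2x+8) + (123x+246)
  -x^2+2x+8 = (-(1/123)x+4/123)(123x+246) + (0)
Last nonzero remainder: 123x+246. Dividing through by 123 gives the monic gcd x+2.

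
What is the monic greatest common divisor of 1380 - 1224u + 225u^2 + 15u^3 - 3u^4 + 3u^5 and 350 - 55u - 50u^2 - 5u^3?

-10 + 3u + u^2

Euclidean algorithm in ℚ[u]:
  3u^5 - 3u^4 + 15u^3 + 225u^2 - 1224u + 1380 = (-(3/5)u^2 + (33/5)u - 312/5)(-5u^3 - 50u^2 - 55u + 350) + (-2322u^2 - 6966u + 23220)
  -5u^3 - 50u^2 - 55u + 350 = ((5/2322)u + 35/2322)(-2322u^2 - 6966u + 23220) + (0)
Last nonzero remainder: -2322u^2 - 6966u + 23220. Dividing through by -2322 gives the monic gcd u^2 + 3u - 10.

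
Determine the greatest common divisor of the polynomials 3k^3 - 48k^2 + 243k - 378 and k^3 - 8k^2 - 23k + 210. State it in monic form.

Repeated division with remainder:
  3k^3 - 48k^2 + 243k - 378 = (3)(k^3 - 8k^2 - 23k + 210) + (-24k^2 + 312k - 1008)
  k^3 - 8k^2 - 23k + 210 = (-(1/24)k - 5/24)(-24k^2 + 312k - 1008) + (0)
Last nonzero remainder: -24k^2 + 312k - 1008. Dividing through by -24 gives the monic gcd k^2 - 13k + 42.

k^2 - 13k + 42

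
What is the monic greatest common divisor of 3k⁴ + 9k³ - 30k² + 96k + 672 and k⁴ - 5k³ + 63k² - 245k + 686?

k² - 5k + 14

By polynomial division,
  3k⁴ + 9k³ - 30k² + 96k + 672 = (3)(k⁴ - 5k³ + 63k² - 245k + 686) + (24k³ - 219k² + 831k - 1386)
  k⁴ - 5k³ + 63k² - 245k + 686 = ((1/24)k + 11/64)(24k³ - 219k² + 831k - 1386) + ((4225/64)k² - (21125/64)k + 29575/32)
  24k³ - 219k² + 831k - 1386 = ((1536/4225)k - 6336/4225)((4225/64)k² - (21125/64)k + 29575/32) + (0)
Last nonzero remainder: (4225/64)k² - (21125/64)k + 29575/32. Dividing through by 4225/64 gives the monic gcd k² - 5k + 14.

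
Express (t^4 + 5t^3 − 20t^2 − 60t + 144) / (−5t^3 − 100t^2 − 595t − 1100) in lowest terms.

(−t^3 − t^2 + 24t − 36)/(5t^2 + 80t + 275)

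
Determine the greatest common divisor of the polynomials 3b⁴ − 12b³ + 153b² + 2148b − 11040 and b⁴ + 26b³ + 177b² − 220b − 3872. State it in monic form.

b² + 4b − 32

Apply the Euclidean algorithm:
  3b⁴ − 12b³ + 153b² + 2148b − 11040 = (3)(b⁴ + 26b³ + 177b² − 220b − 3872) + (−90b³ − 378b² + 2808b + 576)
  b⁴ + 26b³ + 177b² − 220b − 3872 = (−(1/90)b − 109/450)(−90b³ − 378b² + 2808b + 576) + ((2916/25)b² + (11664/25)b − 93312/25)
  −90b³ − 378b² + 2808b + 576 = (−(125/162)b − 25/162)((2916/25)b² + (11664/25)b − 93312/25) + (0)
Last nonzero remainder: (2916/25)b² + (11664/25)b − 93312/25. Dividing through by 2916/25 gives the monic gcd b² + 4b − 32.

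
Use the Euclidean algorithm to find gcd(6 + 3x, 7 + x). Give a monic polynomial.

1

Apply the Euclidean algorithm:
  3x + 6 = (3)(x + 7) + (−15)
  x + 7 = (−(1/15)x − 7/15)(−15) + (0)
The last nonzero remainder is the constant −15, so the polynomials are coprime and gcd = 1.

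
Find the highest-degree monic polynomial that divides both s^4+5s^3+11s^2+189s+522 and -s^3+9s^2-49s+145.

s^2-4s+29

Apply the Euclidean algorithm:
  s^4+5s^3+11s^2+189s+522 = (-s-14)(-s^3+9s^2-49s+145) + (88s^2-352s+2552)
  -s^3+9s^2-49s+145 = (-(1/88)s+5/88)(88s^2-352s+2552) + (0)
Last nonzero remainder: 88s^2-352s+2552. Dividing through by 88 gives the monic gcd s^2-4s+29.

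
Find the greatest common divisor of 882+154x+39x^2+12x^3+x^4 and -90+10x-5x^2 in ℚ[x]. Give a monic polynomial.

18-2x+x^2

Apply the Euclidean algorithm:
  x^4+12x^3+39x^2+154x+882 = (-(1/5)x^2-(14/5)x-49/5)(-5x^2+10x-90) + (0)
Last nonzero remainder: -5x^2+10x-90. Dividing through by -5 gives the monic gcd x^2-2x+18.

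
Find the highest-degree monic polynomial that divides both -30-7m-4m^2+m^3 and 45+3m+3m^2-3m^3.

5+2m+m^2

Apply the Euclidean algorithm:
  m^3-4m^2-7m-30 = (-1/3)(-3m^3+3m^2+3m+45) + (-3m^2-6m-15)
  -3m^3+3m^2+3m+45 = (m-3)(-3m^2-6m-15) + (0)
Last nonzero remainder: -3m^2-6m-15. Dividing through by -3 gives the monic gcd m^2+2m+5.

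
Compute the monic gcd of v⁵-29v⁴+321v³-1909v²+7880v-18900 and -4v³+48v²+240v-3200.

v²-20v+100

Euclidean algorithm in ℚ[v]:
  v⁵-29v⁴+321v³-1909v²+7880v-18900 = (-(1/4)v²+(17/4)v-177/4)(-4v³+48v²+240v-3200) + (-1605v²+32100v-160500)
  -4v³+48v²+240v-3200 = ((4/1605)v+32/1605)(-1605v²+32100v-160500) + (0)
Last nonzero remainder: -1605v²+32100v-160500. Dividing through by -1605 gives the monic gcd v²-20v+100.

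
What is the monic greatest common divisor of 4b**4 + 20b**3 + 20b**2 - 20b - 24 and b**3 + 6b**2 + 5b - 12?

b**2 + 2b - 3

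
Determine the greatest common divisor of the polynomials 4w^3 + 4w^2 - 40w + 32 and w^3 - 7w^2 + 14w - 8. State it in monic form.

Repeated division with remainder:
  4w^3 + 4w^2 - 40w + 32 = (4)(w^3 - 7w^2 + 14w - 8) + (32w^2 - 96w + 64)
  w^3 - 7w^2 + 14w - 8 = ((1/32)w - 1/8)(32w^2 - 96w + 64) + (0)
Last nonzero remainder: 32w^2 - 96w + 64. Dividing through by 32 gives the monic gcd w^2 - 3w + 2.

w^2 - 3w + 2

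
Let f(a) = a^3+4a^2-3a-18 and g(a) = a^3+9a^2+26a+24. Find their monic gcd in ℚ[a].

Repeated division with remainder:
  a^3+4a^2-3a-18 = (a^3+9a^2+26a+24) + (-5a^2-29a-42)
  a^3+9a^2+26a+24 = (-(1/5)a-16/25)(-5a^2-29a-42) + (-(24/25)a-72/25)
  -5a^2-29a-42 = ((125/24)a+175/12)(-(24/25)a-72/25) + (0)
Last nonzero remainder: -(24/25)a-72/25. Dividing through by -24/25 gives the monic gcd a+3.

a+3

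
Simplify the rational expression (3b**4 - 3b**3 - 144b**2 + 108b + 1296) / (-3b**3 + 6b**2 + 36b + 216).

Repeated division with remainder:
  3b**4 - 3b**3 - 144b**2 + 108b + 1296 = (-b - 1)(-3b**3 + 6b**2 + 36b + 216) + (-102b**2 + 360b + 1512)
  -3b**3 + 6b**2 + 36b + 216 = ((1/34)b + 13/289)(-102b**2 + 360b + 1512) + (-(7128/289)b + 42768/289)
  -102b**2 + 360b + 1512 = ((4913/1188)b + 2023/198)(-(7128/289)b + 42768/289) + (0)
Last nonzero remainder: -(7128/289)b + 42768/289. Dividing through by -7128/289 gives the monic gcd b - 6.
Cancel b - 6 from numerator and denominator to get the reduced form.

(-b**3 - 5b**2 + 18b + 72)/(b**2 + 4b + 12)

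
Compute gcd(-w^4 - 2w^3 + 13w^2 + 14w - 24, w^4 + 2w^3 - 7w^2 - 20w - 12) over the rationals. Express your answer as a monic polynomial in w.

Apply the Euclidean algorithm:
  -w^4 - 2w^3 + 13w^2 + 14w - 24 = (-1)(w^4 + 2w^3 - 7w^2 - 20w - 12) + (6w^2 - 6w - 36)
  w^4 + 2w^3 - 7w^2 - 20w - 12 = ((1/6)w^2 + (1/2)w + 1/3)(6w^2 - 6w - 36) + (0)
Last nonzero remainder: 6w^2 - 6w - 36. Dividing through by 6 gives the monic gcd w^2 - w - 6.

w^2 - w - 6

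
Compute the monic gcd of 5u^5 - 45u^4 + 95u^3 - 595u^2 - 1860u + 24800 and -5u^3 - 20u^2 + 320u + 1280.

u^2 - 4u - 32

Repeated division with remainder:
  5u^5 - 45u^4 + 95u^3 - 595u^2 - 1860u + 24800 = (-u^2 + 13u - 135)(-5u^3 - 20u^2 + 320u + 1280) + (-6175u^2 + 24700u + 197600)
  -5u^3 - 20u^2 + 320u + 1280 = ((1/1235)u + 8/1235)(-6175u^2 + 24700u + 197600) + (0)
Last nonzero remainder: -6175u^2 + 24700u + 197600. Dividing through by -6175 gives the monic gcd u^2 - 4u - 32.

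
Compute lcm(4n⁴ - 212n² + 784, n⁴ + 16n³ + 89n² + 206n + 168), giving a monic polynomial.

Repeated division with remainder:
  4n⁴ - 212n² + 784 = (4)(n⁴ + 16n³ + 89n² + 206n + 168) + (-64n³ - 568n² - 824n + 112)
  n⁴ + 16n³ + 89n² + 206n + 168 = (-(1/64)n - 57/512)(-64n³ - 568n² - 824n + 112) + ((825/64)n² + (7425/64)n + 5775/32)
  -64n³ - 568n² - 824n + 112 = (-(4096/825)n + 512/825)((825/64)n² + (7425/64)n + 5775/32) + (0)
Last nonzero remainder: (825/64)n² + (7425/64)n + 5775/32. Dividing through by 825/64 gives the monic gcd n² + 9n + 14.
Then lcm(f, g) = f·g / gcd(f, g); expanding and making the result monic gives the answer.

n⁶ + 7n⁵ - 41n⁴ - 371n³ - 440n² + 1372n + 2352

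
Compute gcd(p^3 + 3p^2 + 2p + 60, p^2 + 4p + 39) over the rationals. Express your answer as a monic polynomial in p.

Repeated division with remainder:
  p^3 + 3p^2 + 2p + 60 = (p - 1)(p^2 + 4p + 39) + (-33p + 99)
  p^2 + 4p + 39 = (-(1/33)p - 7/33)(-33p + 99) + (60)
  -33p + 99 = (-(11/20)p + 33/20)(60) + (0)
The last nonzero remainder is the constant 60, so the polynomials are coprime and gcd = 1.

1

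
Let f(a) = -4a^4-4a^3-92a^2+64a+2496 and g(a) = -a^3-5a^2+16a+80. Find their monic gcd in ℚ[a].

a^2-16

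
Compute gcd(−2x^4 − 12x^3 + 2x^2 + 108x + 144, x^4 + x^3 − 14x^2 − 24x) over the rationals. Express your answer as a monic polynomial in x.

x^2 + 5x + 6

Apply the Euclidean algorithm:
  −2x^4 − 12x^3 + 2x^2 + 108x + 144 = (−2)(x^4 + x^3 − 14x^2 − 24x) + (−10x^3 − 26x^2 + 60x + 144)
  x^4 + x^3 − 14x^2 − 24x = (−(1/10)x + 4/25)(−10x^3 − 26x^2 + 60x + 144) + (−(96/25)x^2 − (96/5)x − 576/25)
  −10x^3 − 26x^2 + 60x + 144 = ((125/48)x − 25/4)(−(96/25)x^2 − (96/5)x − 576/25) + (0)
Last nonzero remainder: −(96/25)x^2 − (96/5)x − 576/25. Dividing through by −96/25 gives the monic gcd x^2 + 5x + 6.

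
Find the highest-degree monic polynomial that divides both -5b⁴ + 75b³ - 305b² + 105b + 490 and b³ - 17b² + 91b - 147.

b² - 14b + 49

Repeated division with remainder:
  -5b⁴ + 75b³ - 305b² + 105b + 490 = (-5b - 10)(b³ - 17b² + 91b - 147) + (-20b² + 280b - 980)
  b³ - 17b² + 91b - 147 = (-(1/20)b + 3/20)(-20b² + 280b - 980) + (0)
Last nonzero remainder: -20b² + 280b - 980. Dividing through by -20 gives the monic gcd b² - 14b + 49.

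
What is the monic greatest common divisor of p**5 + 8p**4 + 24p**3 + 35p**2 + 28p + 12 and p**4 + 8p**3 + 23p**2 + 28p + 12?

p**3 + 7p**2 + 16p + 12

Repeated division with remainder:
  p**5 + 8p**4 + 24p**3 + 35p**2 + 28p + 12 = (p)(p**4 + 8p**3 + 23p**2 + 28p + 12) + (p**3 + 7p**2 + 16p + 12)
  p**4 + 8p**3 + 23p**2 + 28p + 12 = (p + 1)(p**3 + 7p**2 + 16p + 12) + (0)
The last nonzero remainder p**3 + 7p**2 + 16p + 12 is already monic.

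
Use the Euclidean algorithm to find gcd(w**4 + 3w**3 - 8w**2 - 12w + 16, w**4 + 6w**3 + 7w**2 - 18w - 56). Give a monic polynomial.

w**2 + 2w - 8

Repeated division with remainder:
  w**4 + 3w**3 - 8w**2 - 12w + 16 = (w**4 + 6w**3 + 7w**2 - 18w - 56) + (-3w**3 - 15w**2 + 6w + 72)
  w**4 + 6w**3 + 7w**2 - 18w - 56 = (-(1/3)w - 1/3)(-3w**3 - 15w**2 + 6w + 72) + (4w**2 + 8w - 32)
  -3w**3 - 15w**2 + 6w + 72 = (-(3/4)w - 9/4)(4w**2 + 8w - 32) + (0)
Last nonzero remainder: 4w**2 + 8w - 32. Dividing through by 4 gives the monic gcd w**2 + 2w - 8.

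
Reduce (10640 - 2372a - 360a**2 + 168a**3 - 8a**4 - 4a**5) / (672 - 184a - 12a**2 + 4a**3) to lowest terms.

Apply the Euclidean algorithm:
  -4a**5 - 8a**4 + 168a**3 - 360a**2 - 2372a + 10640 = (-a**2 - 5a - 19)(4a**3 - 12a**2 - 184a + 672) + (-836a**2 - 2508a + 23408)
  4a**3 - 12a**2 - 184a + 672 = (-(1/209)a + 6/209)(-836a**2 - 2508a + 23408) + (0)
Last nonzero remainder: -836a**2 - 2508a + 23408. Dividing through by -836 gives the monic gcd a**2 + 3a - 28.
Cancel a**2 + 3a - 28 from numerator and denominator to get the reduced form.

(-95 + 11a + a**2 - a**3)/(-6 + a)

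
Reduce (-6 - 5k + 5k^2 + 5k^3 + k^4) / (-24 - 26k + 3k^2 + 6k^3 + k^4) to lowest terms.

(-2 + k + k^2)/(-8 + 2k + k^2)

Apply the Euclidean algorithm:
  k^4 + 5k^3 + 5k^2 - 5k - 6 = (k^4 + 6k^3 + 3k^2 - 26k - 24) + (-k^3 + 2k^2 + 21k + 18)
  k^4 + 6k^3 + 3k^2 - 26k - 24 = (-k - 8)(-k^3 + 2k^2 + 21k + 18) + (40k^2 + 160k + 120)
  -k^3 + 2k^2 + 21k + 18 = (-(1/40)k + 3/20)(40k^2 + 160k + 120) + (0)
Last nonzero remainder: 40k^2 + 160k + 120. Dividing through by 40 gives the monic gcd k^2 + 4k + 3.
Cancel k^2 + 4k + 3 from numerator and denominator to get the reduced form.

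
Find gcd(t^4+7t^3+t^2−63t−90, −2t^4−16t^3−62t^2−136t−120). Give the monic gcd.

t^2+5t+6

By polynomial division,
  t^4+7t^3+t^2−63t−90 = (−1/2)(−2t^4−16t^3−62t^2−136t−120) + (−t^3−30t^2−131t−150)
  −2t^4−16t^3−62t^2−136t−120 = (2t−44)(−t^3−30t^2−131t−150) + (−1120t^2−5600t−6720)
  −t^3−30t^2−131t−150 = ((1/1120)t+5/224)(−1120t^2−5600t−6720) + (0)
Last nonzero remainder: −1120t^2−5600t−6720. Dividing through by −1120 gives the monic gcd t^2+5t+6.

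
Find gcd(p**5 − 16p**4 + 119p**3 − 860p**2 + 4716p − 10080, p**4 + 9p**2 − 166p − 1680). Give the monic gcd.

p**3 − 5p**2 + 34p − 336

Apply the Euclidean algorithm:
  p**5 − 16p**4 + 119p**3 − 860p**2 + 4716p − 10080 = (p − 16)(p**4 + 9p**2 − 166p − 1680) + (110p**3 − 550p**2 + 3740p − 36960)
  p**4 + 9p**2 − 166p − 1680 = ((1/110)p + 1/22)(110p**3 − 550p**2 + 3740p − 36960) + (0)
Last nonzero remainder: 110p**3 − 550p**2 + 3740p − 36960. Dividing through by 110 gives the monic gcd p**3 − 5p**2 + 34p − 336.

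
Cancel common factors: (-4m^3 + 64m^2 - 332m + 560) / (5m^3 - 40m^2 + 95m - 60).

(-4m^2 + 48m - 140)/(5m^2 - 20m + 15)

Euclidean algorithm in ℚ[m]:
  -4m^3 + 64m^2 - 332m + 560 = (-4/5)(5m^3 - 40m^2 + 95m - 60) + (32m^2 - 256m + 512)
  5m^3 - 40m^2 + 95m - 60 = ((5/32)m)(32m^2 - 256m + 512) + (15m - 60)
  32m^2 - 256m + 512 = ((32/15)m - 128/15)(15m - 60) + (0)
Last nonzero remainder: 15m - 60. Dividing through by 15 gives the monic gcd m - 4.
Cancel m - 4 from numerator and denominator to get the reduced form.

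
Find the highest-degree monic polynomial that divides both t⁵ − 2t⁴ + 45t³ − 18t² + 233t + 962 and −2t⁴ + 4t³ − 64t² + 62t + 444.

t³ + t² + 35t + 74

By polynomial division,
  t⁵ − 2t⁴ + 45t³ − 18t² + 233t + 962 = (−(1/2)t)(−2t⁴ + 4t³ − 64t² + 62t + 444) + (13t³ + 13t² + 455t + 962)
  −2t⁴ + 4t³ − 64t² + 62t + 444 = (−(2/13)t + 6/13)(13t³ + 13t² + 455t + 962) + (0)
Last nonzero remainder: 13t³ + 13t² + 455t + 962. Dividing through by 13 gives the monic gcd t³ + t² + 35t + 74.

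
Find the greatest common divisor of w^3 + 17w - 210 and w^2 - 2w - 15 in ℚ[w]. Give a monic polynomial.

By polynomial division,
  w^3 + 17w - 210 = (w + 2)(w^2 - 2w - 15) + (36w - 180)
  w^2 - 2w - 15 = ((1/36)w + 1/12)(36w - 180) + (0)
Last nonzero remainder: 36w - 180. Dividing through by 36 gives the monic gcd w - 5.

w - 5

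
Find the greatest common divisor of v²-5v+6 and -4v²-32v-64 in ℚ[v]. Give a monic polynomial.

1

By polynomial division,
  v²-5v+6 = (-1/4)(-4v²-32v-64) + (-13v-10)
  -4v²-32v-64 = ((4/13)v+376/169)(-13v-10) + (-7056/169)
  -13v-10 = ((2197/7056)v+845/3528)(-7056/169) + (0)
The last nonzero remainder is the constant -7056/169, so the polynomials are coprime and gcd = 1.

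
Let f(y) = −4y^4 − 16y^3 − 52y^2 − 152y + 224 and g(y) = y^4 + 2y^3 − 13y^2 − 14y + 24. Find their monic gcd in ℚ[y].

Apply the Euclidean algorithm:
  −4y^4 − 16y^3 − 52y^2 − 152y + 224 = (−4)(y^4 + 2y^3 − 13y^2 − 14y + 24) + (−8y^3 − 104y^2 − 208y + 320)
  y^4 + 2y^3 − 13y^2 − 14y + 24 = (−(1/8)y + 11/8)(−8y^3 − 104y^2 − 208y + 320) + (104y^2 + 312y − 416)
  −8y^3 − 104y^2 − 208y + 320 = (−(1/13)y − 10/13)(104y^2 + 312y − 416) + (0)
Last nonzero remainder: 104y^2 + 312y − 416. Dividing through by 104 gives the monic gcd y^2 + 3y − 4.

y^2 + 3y − 4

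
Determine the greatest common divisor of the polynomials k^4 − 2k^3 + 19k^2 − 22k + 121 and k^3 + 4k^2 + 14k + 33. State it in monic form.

Apply the Euclidean algorithm:
  k^4 − 2k^3 + 19k^2 − 22k + 121 = (k − 6)(k^3 + 4k^2 + 14k + 33) + (29k^2 + 29k + 319)
  k^3 + 4k^2 + 14k + 33 = ((1/29)k + 3/29)(29k^2 + 29k + 319) + (0)
Last nonzero remainder: 29k^2 + 29k + 319. Dividing through by 29 gives the monic gcd k^2 + k + 11.

k^2 + k + 11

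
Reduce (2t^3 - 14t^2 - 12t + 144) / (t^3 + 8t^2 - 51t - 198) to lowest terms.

(2t - 8)/(t + 11)

Euclidean algorithm in ℚ[t]:
  2t^3 - 14t^2 - 12t + 144 = (2)(t^3 + 8t^2 - 51t - 198) + (-30t^2 + 90t + 540)
  t^3 + 8t^2 - 51t - 198 = (-(1/30)t - 11/30)(-30t^2 + 90t + 540) + (0)
Last nonzero remainder: -30t^2 + 90t + 540. Dividing through by -30 gives the monic gcd t^2 - 3t - 18.
Cancel t^2 - 3t - 18 from numerator and denominator to get the reduced form.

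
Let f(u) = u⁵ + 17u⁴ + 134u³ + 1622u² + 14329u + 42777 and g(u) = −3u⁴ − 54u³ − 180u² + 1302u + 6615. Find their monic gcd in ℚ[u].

u³ + 23u² + 175u + 441

By polynomial division,
  u⁵ + 17u⁴ + 134u³ + 1622u² + 14329u + 42777 = (−(1/3)u + 1/3)(−3u⁴ − 54u³ − 180u² + 1302u + 6615) + (92u³ + 2116u² + 16100u + 40572)
  −3u⁴ − 54u³ − 180u² + 1302u + 6615 = (−(3/92)u + 15/92)(92u³ + 2116u² + 16100u + 40572) + (0)
Last nonzero remainder: 92u³ + 2116u² + 16100u + 40572. Dividing through by 92 gives the monic gcd u³ + 23u² + 175u + 441.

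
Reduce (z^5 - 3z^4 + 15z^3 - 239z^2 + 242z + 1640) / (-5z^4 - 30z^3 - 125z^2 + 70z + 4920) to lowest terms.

(-z^2 + 3z + 10)/(5z + 30)

Repeated division with remainder:
  z^5 - 3z^4 + 15z^3 - 239z^2 + 242z + 1640 = (-(1/5)z + 9/5)(-5z^4 - 30z^3 - 125z^2 + 70z + 4920) + (44z^3 + 1100z - 7216)
  -5z^4 - 30z^3 - 125z^2 + 70z + 4920 = (-(5/44)z - 15/22)(44z^3 + 1100z - 7216) + (0)
Last nonzero remainder: 44z^3 + 1100z - 7216. Dividing through by 44 gives the monic gcd z^3 + 25z - 164.
Cancel z^3 + 25z - 164 from numerator and denominator to get the reduced form.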